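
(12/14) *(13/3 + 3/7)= 200/49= 4.08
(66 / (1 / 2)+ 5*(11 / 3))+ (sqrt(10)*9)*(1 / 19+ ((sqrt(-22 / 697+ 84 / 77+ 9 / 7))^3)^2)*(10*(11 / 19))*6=451 / 3+ 20537534695198703040*sqrt(10) / 5073235544258959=12951.90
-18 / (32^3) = -9 / 16384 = -0.00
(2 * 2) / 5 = 4 / 5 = 0.80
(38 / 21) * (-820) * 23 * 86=-61634480 / 21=-2934975.24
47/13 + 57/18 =6.78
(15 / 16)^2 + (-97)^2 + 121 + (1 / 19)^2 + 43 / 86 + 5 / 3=2643018587 / 277248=9533.05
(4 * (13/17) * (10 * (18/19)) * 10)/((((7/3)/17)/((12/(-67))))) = -3369600/8911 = -378.14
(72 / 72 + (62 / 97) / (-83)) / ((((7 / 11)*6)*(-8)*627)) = -2663 / 51397584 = -0.00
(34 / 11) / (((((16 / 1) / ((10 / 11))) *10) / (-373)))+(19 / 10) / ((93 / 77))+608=271432487 / 450120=603.02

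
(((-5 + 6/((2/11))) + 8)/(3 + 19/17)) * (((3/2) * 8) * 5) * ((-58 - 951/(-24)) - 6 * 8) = -243729/7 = -34818.43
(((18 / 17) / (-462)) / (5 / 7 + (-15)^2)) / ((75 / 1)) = -1 / 7386500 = -0.00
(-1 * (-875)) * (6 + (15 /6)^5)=2902375 /32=90699.22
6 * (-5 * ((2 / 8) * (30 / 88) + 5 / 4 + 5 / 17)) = -73125 / 1496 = -48.88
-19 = -19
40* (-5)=-200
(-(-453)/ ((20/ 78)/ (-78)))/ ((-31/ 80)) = 11024208/ 31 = 355619.61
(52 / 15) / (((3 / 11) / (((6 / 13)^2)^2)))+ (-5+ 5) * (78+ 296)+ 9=9.58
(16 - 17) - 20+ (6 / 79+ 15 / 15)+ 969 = 74977 / 79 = 949.08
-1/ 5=-0.20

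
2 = 2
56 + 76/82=2334/41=56.93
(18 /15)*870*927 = 967788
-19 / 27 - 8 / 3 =-91 / 27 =-3.37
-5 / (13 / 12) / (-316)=15 / 1027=0.01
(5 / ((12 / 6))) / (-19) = -5 / 38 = -0.13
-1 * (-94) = 94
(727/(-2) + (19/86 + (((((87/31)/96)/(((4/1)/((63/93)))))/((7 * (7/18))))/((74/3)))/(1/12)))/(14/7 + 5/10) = -124417337907/856212560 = -145.31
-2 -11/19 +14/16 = -259/152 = -1.70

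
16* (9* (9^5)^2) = 502096953744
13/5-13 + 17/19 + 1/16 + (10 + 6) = 6.56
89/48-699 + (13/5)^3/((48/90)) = -797029/1200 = -664.19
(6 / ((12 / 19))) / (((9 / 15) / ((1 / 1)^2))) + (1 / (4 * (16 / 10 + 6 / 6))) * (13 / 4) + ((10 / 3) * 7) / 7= 935 / 48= 19.48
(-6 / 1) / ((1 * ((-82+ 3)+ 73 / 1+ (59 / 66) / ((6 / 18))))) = 132 / 73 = 1.81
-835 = -835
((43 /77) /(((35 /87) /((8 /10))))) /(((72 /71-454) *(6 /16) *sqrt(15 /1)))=-1416592 *sqrt(15) /3250372125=-0.00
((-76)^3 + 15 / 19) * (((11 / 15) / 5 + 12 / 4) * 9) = -12431777.96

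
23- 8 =15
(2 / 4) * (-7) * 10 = -35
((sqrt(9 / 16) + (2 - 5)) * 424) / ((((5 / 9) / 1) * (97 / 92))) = -789912 / 485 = -1628.68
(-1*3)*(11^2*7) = -2541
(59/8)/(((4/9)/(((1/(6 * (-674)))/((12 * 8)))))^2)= 0.00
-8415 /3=-2805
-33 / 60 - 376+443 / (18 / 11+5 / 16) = -1023773 / 6860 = -149.24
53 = 53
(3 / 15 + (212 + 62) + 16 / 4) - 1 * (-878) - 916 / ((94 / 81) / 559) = -103417203 / 235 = -440073.20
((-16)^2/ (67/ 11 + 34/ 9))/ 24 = 1056/ 977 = 1.08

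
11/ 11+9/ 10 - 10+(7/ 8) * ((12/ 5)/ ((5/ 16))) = -69/ 50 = -1.38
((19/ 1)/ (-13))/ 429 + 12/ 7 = 66791/ 39039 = 1.71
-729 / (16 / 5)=-3645 / 16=-227.81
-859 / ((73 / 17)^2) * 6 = -1489506 / 5329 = -279.51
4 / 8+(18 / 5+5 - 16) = -69 / 10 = -6.90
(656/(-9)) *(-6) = 1312/3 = 437.33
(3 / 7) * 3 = 9 / 7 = 1.29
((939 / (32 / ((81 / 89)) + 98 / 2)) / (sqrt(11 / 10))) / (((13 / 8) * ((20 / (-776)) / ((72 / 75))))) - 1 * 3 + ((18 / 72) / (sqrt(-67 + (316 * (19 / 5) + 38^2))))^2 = -2833045632 * sqrt(110) / 121853875 - 618667 / 206224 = -246.84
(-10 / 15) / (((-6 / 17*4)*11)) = 17 / 396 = 0.04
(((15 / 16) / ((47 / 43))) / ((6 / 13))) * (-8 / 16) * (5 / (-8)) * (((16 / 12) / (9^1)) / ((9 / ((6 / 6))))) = 13975 / 1461888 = 0.01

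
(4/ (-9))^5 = -1024/ 59049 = -0.02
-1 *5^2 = -25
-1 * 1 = -1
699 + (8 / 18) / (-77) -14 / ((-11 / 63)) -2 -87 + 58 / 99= 14506 / 21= 690.76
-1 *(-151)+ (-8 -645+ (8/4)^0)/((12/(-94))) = 15775/3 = 5258.33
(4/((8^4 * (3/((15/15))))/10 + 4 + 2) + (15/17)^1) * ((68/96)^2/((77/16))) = 0.09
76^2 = 5776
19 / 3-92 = -257 / 3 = -85.67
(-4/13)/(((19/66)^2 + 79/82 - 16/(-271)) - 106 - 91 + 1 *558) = -193598064/227834394905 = -0.00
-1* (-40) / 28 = 10 / 7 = 1.43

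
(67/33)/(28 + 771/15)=335/13101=0.03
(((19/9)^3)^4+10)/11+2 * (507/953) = 2115130890402624437/2960708830930323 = 714.40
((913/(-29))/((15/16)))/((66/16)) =-10624/1305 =-8.14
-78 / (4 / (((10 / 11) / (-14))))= 1.27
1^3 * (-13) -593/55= -1308/55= -23.78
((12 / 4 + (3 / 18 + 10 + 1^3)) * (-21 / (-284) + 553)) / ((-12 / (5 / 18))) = -66756025 / 368064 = -181.37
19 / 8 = 2.38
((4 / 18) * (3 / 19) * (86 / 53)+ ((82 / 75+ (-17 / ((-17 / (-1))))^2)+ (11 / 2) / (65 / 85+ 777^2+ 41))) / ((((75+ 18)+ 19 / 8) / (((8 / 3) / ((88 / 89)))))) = 1481677444164 / 24367877189425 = 0.06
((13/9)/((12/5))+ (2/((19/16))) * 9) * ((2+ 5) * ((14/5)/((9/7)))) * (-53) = -587890681/46170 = -12733.17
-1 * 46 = -46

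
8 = 8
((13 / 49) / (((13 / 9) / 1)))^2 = 81 / 2401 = 0.03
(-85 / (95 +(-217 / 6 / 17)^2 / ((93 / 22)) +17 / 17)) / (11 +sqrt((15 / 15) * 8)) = -2918322 / 34236401 +530604 * sqrt(2) / 34236401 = -0.06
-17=-17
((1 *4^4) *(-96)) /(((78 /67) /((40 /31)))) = -27238.91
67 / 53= 1.26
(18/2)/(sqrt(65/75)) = 9*sqrt(195)/13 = 9.67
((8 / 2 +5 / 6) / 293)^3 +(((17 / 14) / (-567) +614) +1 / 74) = 18144795958898843 / 29551237413768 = 614.01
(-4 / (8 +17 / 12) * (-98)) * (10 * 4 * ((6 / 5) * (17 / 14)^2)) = 2946.27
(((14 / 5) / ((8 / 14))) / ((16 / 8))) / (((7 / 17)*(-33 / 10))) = -119 / 66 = -1.80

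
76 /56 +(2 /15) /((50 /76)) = 8189 /5250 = 1.56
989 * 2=1978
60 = 60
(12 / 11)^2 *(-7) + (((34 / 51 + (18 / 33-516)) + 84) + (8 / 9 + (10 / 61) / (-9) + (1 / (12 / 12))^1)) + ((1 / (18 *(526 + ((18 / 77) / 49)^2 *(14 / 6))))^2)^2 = -443586454347468911387050927784375680615904687339 / 1014496748162574509929386634433683988470560000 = -437.25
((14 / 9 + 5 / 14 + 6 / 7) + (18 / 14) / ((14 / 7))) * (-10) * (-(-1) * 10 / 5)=-4300 / 63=-68.25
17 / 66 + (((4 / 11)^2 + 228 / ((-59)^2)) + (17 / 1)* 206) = 8851426063 / 2527206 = 3502.46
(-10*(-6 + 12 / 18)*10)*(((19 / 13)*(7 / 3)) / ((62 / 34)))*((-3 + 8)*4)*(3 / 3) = 72352000 / 3627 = 19948.17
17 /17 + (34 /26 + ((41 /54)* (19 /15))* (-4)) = -8104 /5265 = -1.54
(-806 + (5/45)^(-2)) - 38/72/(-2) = -52181/72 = -724.74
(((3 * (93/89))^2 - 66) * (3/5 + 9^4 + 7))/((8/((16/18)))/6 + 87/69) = -133645.16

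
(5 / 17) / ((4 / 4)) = 5 / 17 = 0.29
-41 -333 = -374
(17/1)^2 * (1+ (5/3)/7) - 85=5729/21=272.81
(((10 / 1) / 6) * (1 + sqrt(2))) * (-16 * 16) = -1280 * sqrt(2) / 3 - 1280 / 3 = -1030.06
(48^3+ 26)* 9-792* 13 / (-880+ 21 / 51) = 14886813618 / 14953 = 995573.71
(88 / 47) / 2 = 44 / 47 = 0.94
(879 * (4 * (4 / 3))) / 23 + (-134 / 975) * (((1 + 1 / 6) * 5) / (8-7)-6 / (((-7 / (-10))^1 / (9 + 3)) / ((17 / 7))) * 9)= 337560829 / 659295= 512.00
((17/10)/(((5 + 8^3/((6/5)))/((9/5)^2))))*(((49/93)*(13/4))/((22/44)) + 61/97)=20141379/389406500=0.05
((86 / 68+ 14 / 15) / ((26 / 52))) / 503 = 1121 / 128265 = 0.01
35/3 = 11.67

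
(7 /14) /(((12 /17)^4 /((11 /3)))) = 918731 /124416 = 7.38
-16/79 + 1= 63/79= 0.80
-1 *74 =-74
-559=-559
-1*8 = -8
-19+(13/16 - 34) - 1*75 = -2035/16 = -127.19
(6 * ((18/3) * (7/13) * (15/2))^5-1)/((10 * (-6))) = -18608184809957/22277580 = -835287.53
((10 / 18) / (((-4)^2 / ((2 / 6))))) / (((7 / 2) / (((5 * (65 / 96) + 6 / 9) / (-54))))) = -1945 / 7838208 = -0.00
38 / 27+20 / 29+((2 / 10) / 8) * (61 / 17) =1164323 / 532440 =2.19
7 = 7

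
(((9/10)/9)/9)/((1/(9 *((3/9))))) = 1/30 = 0.03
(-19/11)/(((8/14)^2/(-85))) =449.63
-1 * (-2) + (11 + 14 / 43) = 573 / 43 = 13.33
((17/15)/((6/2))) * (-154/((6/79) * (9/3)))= -103411/405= -255.34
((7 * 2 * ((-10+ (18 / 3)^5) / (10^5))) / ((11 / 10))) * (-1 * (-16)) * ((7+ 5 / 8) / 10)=150731 / 12500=12.06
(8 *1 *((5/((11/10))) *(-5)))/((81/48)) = -32000/297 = -107.74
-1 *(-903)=903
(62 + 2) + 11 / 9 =587 / 9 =65.22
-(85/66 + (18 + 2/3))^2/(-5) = 192721/2420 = 79.64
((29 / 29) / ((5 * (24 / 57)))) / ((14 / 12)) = 57 / 140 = 0.41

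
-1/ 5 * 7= -7/ 5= -1.40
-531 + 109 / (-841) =-446680 / 841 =-531.13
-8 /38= -4 /19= -0.21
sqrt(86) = 9.27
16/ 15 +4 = 76/ 15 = 5.07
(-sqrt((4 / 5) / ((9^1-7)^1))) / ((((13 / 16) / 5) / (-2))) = 7.78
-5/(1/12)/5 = -12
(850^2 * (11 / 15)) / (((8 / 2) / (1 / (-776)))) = -397375 / 2328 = -170.69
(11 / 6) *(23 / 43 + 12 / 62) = 10681 / 7998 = 1.34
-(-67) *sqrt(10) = 67 *sqrt(10) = 211.87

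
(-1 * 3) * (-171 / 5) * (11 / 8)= 5643 / 40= 141.08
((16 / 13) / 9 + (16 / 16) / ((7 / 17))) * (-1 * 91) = -2101 / 9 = -233.44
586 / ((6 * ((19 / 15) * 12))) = 1465 / 228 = 6.43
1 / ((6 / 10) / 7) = 35 / 3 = 11.67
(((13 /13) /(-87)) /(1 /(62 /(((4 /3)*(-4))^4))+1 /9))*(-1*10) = 8370 /958363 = 0.01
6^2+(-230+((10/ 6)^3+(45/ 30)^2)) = -20209/ 108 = -187.12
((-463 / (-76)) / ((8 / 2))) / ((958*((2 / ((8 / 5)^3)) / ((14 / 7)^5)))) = 118528 / 1137625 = 0.10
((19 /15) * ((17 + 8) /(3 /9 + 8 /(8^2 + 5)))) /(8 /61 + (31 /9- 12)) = -239913 /28675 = -8.37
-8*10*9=-720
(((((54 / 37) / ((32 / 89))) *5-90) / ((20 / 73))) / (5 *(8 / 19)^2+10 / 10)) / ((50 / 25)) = -72497103 / 1075072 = -67.43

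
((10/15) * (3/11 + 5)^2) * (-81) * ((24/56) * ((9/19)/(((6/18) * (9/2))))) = -3269808/16093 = -203.18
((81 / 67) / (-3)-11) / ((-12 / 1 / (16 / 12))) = 1.27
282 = 282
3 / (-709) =-3 / 709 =-0.00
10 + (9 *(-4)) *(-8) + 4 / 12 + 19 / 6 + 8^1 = 619 / 2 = 309.50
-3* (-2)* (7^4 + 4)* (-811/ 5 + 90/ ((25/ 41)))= -210678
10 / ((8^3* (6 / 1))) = 5 / 1536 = 0.00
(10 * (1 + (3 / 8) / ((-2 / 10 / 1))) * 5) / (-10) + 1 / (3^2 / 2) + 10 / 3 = 571 / 72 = 7.93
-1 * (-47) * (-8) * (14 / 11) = -5264 / 11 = -478.55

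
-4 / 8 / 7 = -1 / 14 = -0.07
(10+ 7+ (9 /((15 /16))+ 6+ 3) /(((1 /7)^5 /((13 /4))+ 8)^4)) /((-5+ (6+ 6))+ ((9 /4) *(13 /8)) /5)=264552454618266122837569711 /120280880729904835048873272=2.20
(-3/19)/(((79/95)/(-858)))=162.91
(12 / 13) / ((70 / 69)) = 414 / 455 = 0.91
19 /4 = 4.75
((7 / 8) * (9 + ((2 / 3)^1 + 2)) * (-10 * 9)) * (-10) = 18375 / 2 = 9187.50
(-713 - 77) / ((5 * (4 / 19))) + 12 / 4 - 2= -1499 / 2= -749.50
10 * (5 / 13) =50 / 13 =3.85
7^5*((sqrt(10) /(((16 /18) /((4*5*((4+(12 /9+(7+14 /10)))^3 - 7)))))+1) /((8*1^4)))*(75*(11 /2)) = 13865775 /16+1611792997507*sqrt(10) /32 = 159280147511.94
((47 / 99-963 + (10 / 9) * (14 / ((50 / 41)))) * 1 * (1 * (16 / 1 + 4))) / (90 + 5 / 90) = -3761088 / 17831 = -210.93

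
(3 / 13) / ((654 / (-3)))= -3 / 2834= -0.00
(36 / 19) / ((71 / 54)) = 1944 / 1349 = 1.44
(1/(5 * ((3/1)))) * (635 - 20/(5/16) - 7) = 188/5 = 37.60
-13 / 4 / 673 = -13 / 2692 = -0.00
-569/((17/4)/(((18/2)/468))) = -569/221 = -2.57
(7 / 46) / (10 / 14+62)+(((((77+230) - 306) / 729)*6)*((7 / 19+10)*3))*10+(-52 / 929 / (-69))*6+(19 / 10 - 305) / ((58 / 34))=-366547602982037 / 2093219116515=-175.11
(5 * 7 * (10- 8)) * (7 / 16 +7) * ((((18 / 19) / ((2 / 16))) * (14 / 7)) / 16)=493.22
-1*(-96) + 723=819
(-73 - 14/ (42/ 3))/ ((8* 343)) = -37/ 1372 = -0.03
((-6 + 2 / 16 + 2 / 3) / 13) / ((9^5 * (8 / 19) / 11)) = -0.00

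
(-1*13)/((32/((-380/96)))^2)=-117325/589824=-0.20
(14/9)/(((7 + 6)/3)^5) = 378/371293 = 0.00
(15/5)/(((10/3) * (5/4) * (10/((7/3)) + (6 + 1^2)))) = 126/1975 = 0.06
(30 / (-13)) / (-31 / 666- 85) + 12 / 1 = 8855976 / 736333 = 12.03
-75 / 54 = -25 / 18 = -1.39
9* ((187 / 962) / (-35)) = -1683 / 33670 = -0.05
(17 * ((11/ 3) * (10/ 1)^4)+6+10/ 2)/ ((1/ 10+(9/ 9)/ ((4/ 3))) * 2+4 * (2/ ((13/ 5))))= 243104290/ 1863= 130490.76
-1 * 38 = -38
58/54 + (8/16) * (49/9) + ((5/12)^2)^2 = 79345/20736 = 3.83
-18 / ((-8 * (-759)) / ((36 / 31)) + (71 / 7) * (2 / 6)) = -0.00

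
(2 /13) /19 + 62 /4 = 7661 /494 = 15.51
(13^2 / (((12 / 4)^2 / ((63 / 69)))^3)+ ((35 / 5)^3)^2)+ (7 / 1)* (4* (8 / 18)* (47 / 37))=1430198233660 / 12154833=117664.98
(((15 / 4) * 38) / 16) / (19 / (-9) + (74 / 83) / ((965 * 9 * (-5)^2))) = -5136091875 / 1217441632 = -4.22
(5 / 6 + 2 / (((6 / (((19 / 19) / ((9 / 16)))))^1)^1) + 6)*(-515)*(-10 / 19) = 1032575 / 513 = 2012.82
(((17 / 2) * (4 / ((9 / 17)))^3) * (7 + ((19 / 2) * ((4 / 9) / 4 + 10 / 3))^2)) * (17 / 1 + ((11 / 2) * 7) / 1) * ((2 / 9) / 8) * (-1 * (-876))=315094494723076 / 59049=5336152936.09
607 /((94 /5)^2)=15175 /8836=1.72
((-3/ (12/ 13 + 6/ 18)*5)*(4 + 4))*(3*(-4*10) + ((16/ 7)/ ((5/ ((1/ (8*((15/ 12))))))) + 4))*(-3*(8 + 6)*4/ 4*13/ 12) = -123456528/ 245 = -503904.20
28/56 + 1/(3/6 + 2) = 9/10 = 0.90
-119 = -119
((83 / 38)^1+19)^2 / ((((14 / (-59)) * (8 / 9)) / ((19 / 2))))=-20212.72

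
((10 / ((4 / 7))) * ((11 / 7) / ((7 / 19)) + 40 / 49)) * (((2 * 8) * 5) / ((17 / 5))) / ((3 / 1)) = 83000 / 119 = 697.48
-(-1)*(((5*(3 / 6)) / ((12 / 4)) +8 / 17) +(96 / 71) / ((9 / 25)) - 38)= -238553 / 7242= -32.94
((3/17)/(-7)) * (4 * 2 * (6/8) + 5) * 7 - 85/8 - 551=-563.57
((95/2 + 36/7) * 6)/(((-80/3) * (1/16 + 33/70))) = -6633/299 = -22.18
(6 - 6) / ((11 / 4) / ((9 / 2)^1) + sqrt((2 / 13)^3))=0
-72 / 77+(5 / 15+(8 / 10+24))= 27949 / 1155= 24.20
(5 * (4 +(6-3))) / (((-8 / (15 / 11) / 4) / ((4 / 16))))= -5.97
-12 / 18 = -2 / 3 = -0.67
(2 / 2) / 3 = 1 / 3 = 0.33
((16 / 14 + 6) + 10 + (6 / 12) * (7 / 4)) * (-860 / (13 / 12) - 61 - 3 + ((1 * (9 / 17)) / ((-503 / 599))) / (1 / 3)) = -96431140009 / 6225128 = -15490.63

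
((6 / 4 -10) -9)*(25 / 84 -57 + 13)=764.79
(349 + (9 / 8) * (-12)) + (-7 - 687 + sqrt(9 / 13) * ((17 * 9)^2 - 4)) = -717 / 2 + 70215 * sqrt(13) / 13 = 19115.64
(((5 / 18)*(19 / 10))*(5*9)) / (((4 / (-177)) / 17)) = -285855 / 16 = -17865.94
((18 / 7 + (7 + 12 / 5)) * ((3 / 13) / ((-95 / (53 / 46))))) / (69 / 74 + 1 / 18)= -22184793 / 654167150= -0.03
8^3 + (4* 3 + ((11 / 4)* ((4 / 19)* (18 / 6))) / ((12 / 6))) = 524.87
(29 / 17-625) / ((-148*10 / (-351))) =-929799 / 6290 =-147.82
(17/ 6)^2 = 289/ 36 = 8.03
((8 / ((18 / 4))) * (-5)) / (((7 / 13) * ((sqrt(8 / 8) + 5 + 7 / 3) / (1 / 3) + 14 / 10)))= -1300 / 2079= -0.63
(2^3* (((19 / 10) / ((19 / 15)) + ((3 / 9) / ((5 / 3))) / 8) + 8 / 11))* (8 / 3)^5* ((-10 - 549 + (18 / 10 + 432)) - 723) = -137718366208 / 66825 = -2060880.90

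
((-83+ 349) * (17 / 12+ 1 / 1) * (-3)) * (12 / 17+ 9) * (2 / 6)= -212135 / 34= -6239.26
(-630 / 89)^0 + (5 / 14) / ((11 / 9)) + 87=13597 / 154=88.29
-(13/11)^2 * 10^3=-169000/121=-1396.69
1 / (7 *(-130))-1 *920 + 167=-685231 / 910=-753.00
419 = 419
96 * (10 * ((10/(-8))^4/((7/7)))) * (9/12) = 28125/16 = 1757.81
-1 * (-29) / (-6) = -29 / 6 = -4.83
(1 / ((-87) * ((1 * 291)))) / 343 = -1 / 8683731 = -0.00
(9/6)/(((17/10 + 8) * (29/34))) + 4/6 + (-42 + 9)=-271331/8439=-32.15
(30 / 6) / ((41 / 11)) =55 / 41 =1.34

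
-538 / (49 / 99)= -53262 / 49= -1086.98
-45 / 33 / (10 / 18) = -2.45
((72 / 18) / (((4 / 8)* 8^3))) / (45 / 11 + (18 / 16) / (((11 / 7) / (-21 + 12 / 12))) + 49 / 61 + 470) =671 / 19778976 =0.00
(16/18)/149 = 0.01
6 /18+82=247 /3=82.33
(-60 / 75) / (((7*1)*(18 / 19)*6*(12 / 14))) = -19 / 810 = -0.02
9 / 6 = 3 / 2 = 1.50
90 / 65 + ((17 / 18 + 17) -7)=2885 / 234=12.33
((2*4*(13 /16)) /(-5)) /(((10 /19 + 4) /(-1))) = 247 /860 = 0.29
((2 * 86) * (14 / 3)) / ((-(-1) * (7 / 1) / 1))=344 / 3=114.67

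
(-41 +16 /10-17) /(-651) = 94 /1085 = 0.09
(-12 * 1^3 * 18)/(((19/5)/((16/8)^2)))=-4320/19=-227.37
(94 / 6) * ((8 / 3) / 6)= 188 / 27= 6.96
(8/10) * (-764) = -3056/5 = -611.20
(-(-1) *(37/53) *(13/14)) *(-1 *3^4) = -38961/742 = -52.51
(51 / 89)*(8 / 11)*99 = 3672 / 89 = 41.26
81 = 81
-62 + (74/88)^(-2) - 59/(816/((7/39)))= -2640111605/43567056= -60.60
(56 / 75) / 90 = 28 / 3375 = 0.01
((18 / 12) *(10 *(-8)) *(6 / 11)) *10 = -7200 / 11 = -654.55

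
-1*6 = -6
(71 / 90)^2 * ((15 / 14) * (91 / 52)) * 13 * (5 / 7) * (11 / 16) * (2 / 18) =720863 / 870912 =0.83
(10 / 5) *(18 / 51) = 12 / 17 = 0.71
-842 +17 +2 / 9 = -7423 / 9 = -824.78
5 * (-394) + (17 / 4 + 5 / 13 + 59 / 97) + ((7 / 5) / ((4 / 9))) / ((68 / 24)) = -841893317 / 428740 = -1963.65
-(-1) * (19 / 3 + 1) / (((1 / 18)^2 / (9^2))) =192456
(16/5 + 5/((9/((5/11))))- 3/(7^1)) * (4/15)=41912/51975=0.81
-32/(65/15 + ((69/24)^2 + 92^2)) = -6144/1627507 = -0.00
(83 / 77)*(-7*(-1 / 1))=7.55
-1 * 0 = 0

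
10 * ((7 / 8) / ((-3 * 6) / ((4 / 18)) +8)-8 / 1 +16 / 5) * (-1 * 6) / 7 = 42153 / 1022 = 41.25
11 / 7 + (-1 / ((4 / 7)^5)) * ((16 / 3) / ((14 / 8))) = -16279 / 336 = -48.45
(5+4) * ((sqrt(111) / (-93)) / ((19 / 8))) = -24 * sqrt(111) / 589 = -0.43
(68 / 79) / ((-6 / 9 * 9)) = -34 / 237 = -0.14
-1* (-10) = 10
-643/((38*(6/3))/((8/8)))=-643/76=-8.46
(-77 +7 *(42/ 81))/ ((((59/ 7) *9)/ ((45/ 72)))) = -69335/ 114696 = -0.60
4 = 4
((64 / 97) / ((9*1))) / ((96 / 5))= 10 / 2619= 0.00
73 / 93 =0.78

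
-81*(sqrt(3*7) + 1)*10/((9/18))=-9043.77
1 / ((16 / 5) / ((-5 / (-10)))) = 5 / 32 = 0.16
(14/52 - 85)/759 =-2203/19734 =-0.11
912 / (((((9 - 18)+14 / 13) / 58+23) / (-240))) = -165035520 / 17239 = -9573.38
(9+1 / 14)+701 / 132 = 14.38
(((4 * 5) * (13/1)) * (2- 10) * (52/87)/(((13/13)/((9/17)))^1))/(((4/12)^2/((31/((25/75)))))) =-271589760/493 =-550892.01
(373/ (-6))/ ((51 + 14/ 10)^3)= -46625/ 107908368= -0.00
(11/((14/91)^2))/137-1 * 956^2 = -500835069/548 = -913932.61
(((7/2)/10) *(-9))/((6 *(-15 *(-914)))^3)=-7/1236954149280000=-0.00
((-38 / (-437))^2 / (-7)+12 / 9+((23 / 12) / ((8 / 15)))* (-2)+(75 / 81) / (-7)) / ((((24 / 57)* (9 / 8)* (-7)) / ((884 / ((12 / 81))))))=40218924785 / 3732624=10774.97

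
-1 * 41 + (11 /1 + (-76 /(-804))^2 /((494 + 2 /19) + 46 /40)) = -30.00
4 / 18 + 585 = 5267 / 9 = 585.22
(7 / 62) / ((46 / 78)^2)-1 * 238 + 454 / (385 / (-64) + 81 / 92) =-80843008667 / 247920082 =-326.08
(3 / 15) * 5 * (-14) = -14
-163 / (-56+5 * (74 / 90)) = 1467 / 467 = 3.14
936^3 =820025856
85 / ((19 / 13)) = 1105 / 19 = 58.16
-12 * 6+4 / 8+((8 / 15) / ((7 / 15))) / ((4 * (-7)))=-71.54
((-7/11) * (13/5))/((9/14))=-1274/495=-2.57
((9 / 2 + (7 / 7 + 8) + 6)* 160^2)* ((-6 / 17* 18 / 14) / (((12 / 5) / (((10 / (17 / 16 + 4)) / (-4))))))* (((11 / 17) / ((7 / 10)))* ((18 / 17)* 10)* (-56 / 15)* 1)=-1703143.26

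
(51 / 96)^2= 289 / 1024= 0.28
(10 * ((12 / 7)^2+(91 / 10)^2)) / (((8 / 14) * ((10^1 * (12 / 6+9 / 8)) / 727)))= 305462863 / 8750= 34910.04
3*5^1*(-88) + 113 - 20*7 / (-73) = -87971 / 73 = -1205.08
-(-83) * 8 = 664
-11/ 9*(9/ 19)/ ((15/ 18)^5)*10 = -171072/ 11875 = -14.41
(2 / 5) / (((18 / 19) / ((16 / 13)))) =304 / 585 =0.52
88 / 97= 0.91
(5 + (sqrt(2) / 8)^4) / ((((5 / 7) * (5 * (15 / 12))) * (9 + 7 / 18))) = 322623 / 2704000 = 0.12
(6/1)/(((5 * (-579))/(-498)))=996/965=1.03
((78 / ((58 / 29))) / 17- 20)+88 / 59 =-16263 / 1003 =-16.21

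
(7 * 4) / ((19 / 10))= 280 / 19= 14.74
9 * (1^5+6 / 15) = 63 / 5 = 12.60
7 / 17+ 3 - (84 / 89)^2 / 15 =2257106 / 673285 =3.35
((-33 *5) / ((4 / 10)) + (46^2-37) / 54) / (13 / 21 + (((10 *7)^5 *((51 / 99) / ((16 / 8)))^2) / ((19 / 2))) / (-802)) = 21721784238 / 849978070939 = 0.03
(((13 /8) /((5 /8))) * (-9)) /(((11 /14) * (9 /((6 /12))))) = -91 /55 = -1.65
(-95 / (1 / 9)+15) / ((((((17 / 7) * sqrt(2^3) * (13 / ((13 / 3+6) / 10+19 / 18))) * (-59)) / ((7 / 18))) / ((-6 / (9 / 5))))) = -322420 * sqrt(2) / 1056159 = -0.43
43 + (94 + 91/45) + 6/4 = 12647/90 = 140.52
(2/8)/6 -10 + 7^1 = -71/24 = -2.96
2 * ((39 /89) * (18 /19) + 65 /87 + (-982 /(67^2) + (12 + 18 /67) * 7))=114678704666 /660408213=173.65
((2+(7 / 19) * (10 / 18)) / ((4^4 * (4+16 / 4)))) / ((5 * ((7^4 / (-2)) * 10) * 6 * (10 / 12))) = -377 / 105106176000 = -0.00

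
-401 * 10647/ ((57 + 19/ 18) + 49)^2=-372.52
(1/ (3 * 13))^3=1/ 59319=0.00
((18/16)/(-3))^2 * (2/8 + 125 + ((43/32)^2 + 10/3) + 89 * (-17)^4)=68507130369/65536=1045335.85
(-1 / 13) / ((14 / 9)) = -0.05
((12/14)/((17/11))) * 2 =132/119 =1.11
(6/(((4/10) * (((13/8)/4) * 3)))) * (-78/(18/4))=-640/3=-213.33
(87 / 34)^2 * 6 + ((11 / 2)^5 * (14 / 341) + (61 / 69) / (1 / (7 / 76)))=46228155541 / 187923984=245.99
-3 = -3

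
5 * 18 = 90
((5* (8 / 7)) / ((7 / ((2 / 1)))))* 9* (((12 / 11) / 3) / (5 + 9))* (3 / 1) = 4320 / 3773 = 1.14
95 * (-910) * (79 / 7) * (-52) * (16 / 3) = 811740800 / 3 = 270580266.67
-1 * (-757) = 757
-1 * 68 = -68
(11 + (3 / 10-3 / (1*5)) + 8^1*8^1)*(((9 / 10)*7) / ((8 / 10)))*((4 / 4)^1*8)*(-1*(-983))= 46260963 / 10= 4626096.30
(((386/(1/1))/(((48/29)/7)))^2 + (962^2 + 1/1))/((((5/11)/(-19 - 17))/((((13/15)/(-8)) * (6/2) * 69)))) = 20405452911987/3200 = 6376704035.00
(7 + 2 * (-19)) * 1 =-31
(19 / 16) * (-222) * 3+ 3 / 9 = -18973 / 24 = -790.54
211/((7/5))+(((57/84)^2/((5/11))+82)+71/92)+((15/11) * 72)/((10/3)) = 261778603/991760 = 263.95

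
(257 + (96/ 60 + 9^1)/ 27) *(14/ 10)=243236/ 675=360.35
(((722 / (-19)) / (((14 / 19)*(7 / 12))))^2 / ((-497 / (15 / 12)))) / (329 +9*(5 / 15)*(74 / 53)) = -1243262340 / 21072431723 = -0.06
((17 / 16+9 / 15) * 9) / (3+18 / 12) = 133 / 40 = 3.32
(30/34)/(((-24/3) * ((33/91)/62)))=-14105/748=-18.86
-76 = -76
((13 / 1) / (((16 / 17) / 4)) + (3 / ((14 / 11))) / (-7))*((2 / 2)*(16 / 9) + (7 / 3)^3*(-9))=-10902919 / 1764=-6180.79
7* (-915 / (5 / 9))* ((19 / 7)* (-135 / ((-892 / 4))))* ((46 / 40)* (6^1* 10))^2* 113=-2272781018115 / 223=-10191843130.56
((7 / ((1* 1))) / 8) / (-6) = -7 / 48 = -0.15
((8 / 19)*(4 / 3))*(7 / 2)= 1.96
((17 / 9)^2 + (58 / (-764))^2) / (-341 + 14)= -42240157 / 3865088988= -0.01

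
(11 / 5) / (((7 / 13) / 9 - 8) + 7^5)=1287 / 9827450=0.00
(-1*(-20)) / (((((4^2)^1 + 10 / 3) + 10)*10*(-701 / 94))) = -141 / 15422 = -0.01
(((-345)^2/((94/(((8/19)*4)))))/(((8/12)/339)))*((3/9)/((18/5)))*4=358662000/893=401637.18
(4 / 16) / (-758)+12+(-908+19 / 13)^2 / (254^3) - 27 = -3922956460353 / 262401959066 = -14.95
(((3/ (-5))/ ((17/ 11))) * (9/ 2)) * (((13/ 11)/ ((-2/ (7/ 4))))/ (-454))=-0.00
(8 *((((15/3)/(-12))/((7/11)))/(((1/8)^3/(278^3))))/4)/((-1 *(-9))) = -302508124160/189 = -1600572085.50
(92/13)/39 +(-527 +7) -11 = -269125/507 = -530.82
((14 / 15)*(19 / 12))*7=931 / 90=10.34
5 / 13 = 0.38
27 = 27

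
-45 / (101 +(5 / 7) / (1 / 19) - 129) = 315 / 101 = 3.12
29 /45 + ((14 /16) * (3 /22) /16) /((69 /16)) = 117707 /182160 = 0.65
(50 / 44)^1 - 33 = -701 / 22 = -31.86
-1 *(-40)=40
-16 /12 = -4 /3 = -1.33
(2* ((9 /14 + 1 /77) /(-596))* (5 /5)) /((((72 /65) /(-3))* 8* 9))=6565 /79301376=0.00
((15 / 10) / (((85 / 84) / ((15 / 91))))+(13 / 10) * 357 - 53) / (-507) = -909071 / 1120470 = -0.81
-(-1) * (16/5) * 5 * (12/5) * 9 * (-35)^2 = 423360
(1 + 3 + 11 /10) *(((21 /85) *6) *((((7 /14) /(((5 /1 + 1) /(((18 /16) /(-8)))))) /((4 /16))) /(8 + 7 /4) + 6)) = 235683 /5200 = 45.32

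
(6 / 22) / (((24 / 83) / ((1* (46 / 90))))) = 1909 / 3960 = 0.48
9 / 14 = 0.64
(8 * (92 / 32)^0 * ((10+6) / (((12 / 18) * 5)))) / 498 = 32 / 415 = 0.08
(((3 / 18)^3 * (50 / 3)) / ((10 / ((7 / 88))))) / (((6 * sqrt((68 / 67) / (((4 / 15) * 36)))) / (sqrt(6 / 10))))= 7 * sqrt(1139) / 969408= 0.00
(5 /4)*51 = 255 /4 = 63.75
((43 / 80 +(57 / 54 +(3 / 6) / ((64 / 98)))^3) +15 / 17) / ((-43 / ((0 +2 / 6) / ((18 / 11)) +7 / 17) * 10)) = -13693452500653 / 1282411808686080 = -0.01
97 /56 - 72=-3935 /56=-70.27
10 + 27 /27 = 11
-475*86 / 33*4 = -4951.52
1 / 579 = 0.00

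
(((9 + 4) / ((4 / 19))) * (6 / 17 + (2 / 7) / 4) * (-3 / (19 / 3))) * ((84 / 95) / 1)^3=-125071128 / 14575375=-8.58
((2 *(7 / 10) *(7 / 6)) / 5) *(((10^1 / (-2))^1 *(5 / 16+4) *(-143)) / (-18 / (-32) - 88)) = -161161 / 13990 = -11.52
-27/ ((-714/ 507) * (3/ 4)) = 3042/ 119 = 25.56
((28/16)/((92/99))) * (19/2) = 17.89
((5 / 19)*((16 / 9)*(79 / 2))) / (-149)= -3160 / 25479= -0.12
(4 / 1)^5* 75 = 76800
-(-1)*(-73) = -73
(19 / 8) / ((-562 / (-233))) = 4427 / 4496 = 0.98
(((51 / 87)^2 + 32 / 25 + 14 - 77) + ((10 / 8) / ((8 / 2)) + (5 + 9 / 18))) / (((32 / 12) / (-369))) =20691693081 / 2691200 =7688.65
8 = 8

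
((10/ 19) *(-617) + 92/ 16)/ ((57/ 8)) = -16162/ 361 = -44.77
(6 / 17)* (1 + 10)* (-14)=-924 / 17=-54.35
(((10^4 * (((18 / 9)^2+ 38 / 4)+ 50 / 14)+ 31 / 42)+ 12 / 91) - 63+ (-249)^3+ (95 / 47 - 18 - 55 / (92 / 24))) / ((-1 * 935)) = 1802270102911 / 110372262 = 16329.01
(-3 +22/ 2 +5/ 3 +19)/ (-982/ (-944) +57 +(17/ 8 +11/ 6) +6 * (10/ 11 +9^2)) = 0.05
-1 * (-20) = 20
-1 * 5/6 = -0.83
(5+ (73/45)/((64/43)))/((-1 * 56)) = -17539/161280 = -0.11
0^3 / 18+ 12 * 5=60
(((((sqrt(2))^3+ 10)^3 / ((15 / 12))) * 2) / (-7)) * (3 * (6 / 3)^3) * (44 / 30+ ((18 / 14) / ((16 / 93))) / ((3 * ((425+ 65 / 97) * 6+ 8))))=-151961843512 / 15221605-53921944472 * sqrt(2) / 10872575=-16997.01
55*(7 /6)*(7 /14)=385 /12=32.08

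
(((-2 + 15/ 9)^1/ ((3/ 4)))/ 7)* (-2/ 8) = 1/ 63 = 0.02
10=10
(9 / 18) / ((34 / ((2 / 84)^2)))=1 / 119952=0.00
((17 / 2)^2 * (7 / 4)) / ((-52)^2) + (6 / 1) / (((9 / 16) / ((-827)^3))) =-783056640624715 / 129792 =-6033165685.29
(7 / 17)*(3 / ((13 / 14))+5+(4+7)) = 1750 / 221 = 7.92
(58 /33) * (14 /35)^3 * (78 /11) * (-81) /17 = -977184 /257125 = -3.80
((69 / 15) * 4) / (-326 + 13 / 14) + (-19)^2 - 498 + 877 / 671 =-2072706998 / 15268605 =-135.75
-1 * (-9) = 9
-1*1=-1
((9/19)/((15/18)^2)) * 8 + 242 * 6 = 692292/475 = 1457.46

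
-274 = -274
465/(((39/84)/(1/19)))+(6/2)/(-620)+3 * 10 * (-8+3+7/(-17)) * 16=-6625444197/2603380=-2544.94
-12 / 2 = -6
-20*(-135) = 2700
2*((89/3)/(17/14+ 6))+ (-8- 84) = -25384/303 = -83.78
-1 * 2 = -2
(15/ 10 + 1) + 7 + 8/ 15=301/ 30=10.03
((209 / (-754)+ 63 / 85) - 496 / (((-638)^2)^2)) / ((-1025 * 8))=-258987037383 / 4577043095482000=-0.00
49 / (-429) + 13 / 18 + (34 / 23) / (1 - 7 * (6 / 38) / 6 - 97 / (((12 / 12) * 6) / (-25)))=104487124 / 170827371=0.61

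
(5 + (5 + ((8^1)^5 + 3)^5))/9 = 12598742950803225324287/3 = 4199580983601075108095.67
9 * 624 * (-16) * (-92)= 8266752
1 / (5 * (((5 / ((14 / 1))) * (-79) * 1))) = -14 / 1975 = -0.01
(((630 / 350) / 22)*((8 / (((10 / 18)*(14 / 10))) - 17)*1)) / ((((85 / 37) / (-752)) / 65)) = 76502088 / 6545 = 11688.63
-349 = -349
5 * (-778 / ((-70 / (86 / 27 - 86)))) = -869804 / 189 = -4602.14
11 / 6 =1.83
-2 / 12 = -1 / 6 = -0.17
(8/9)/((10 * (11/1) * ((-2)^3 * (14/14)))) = -1/990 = -0.00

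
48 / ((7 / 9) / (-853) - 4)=-368496 / 30715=-12.00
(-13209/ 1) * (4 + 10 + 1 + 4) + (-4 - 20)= -250995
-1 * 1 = -1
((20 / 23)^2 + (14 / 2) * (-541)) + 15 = -1994988 / 529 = -3771.24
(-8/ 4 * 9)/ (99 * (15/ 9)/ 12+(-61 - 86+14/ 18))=648/ 4769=0.14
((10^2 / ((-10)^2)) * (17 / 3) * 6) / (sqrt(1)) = 34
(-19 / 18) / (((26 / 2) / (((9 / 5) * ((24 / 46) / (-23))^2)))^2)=-1772928 / 330863912812225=-0.00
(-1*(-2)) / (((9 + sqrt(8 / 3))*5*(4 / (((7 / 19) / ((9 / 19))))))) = 21 / 2350 - 7*sqrt(6) / 10575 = 0.01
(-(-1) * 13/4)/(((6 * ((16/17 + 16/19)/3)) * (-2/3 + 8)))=0.12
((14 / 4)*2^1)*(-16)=-112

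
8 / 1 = 8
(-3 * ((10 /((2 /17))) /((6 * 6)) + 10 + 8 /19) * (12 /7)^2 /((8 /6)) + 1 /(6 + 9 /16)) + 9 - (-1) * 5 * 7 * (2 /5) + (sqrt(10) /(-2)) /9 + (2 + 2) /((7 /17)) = -103046 /1995 - sqrt(10) /18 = -51.83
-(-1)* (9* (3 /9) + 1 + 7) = 11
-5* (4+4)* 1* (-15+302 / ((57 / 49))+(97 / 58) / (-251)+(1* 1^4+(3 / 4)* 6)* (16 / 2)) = -4789762580 / 414903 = -11544.29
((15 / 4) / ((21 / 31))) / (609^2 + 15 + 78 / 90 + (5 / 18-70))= 6975 / 467242202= 0.00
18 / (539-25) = 9 / 257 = 0.04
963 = 963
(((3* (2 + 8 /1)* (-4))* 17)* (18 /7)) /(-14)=18360 /49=374.69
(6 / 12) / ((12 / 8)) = 1 / 3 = 0.33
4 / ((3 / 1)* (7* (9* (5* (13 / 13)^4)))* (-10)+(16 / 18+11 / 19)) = -0.00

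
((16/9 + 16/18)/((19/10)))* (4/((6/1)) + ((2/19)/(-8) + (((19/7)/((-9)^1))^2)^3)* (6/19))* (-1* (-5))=1994520112278200/428848701651531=4.65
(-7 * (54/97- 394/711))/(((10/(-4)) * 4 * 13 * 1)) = 616/4482855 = 0.00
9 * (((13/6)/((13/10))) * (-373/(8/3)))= -16785/8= -2098.12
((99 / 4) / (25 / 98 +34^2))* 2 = 1617 / 37771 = 0.04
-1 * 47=-47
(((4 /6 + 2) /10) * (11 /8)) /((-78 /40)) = -22 /117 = -0.19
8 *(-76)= -608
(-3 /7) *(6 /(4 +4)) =-0.32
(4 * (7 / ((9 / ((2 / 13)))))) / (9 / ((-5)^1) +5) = 35 / 234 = 0.15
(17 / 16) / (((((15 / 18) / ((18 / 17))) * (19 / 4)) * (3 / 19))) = 1.80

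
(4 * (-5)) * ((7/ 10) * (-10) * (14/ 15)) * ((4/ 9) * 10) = 15680/ 27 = 580.74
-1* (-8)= 8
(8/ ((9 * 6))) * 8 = 32/ 27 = 1.19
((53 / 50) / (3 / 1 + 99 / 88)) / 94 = 106 / 38775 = 0.00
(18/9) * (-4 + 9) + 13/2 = 33/2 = 16.50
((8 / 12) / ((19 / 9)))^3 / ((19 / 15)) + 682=88882162 / 130321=682.02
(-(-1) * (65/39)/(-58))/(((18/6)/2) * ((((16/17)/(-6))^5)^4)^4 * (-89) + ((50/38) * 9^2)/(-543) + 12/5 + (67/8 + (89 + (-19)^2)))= -1541003958112555905769697838294133677635251347194313816505562139418970426389812914990438859394346195294429124192404741529549990101398187327100/24699426450784841971518027063871817060904758206861844301546838793754308156588881577754213639656568590407511172749952590615085782155993595973312007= -0.00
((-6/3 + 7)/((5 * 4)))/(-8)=-0.03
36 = 36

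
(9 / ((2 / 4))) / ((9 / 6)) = 12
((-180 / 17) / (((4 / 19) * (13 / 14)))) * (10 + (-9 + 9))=-119700 / 221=-541.63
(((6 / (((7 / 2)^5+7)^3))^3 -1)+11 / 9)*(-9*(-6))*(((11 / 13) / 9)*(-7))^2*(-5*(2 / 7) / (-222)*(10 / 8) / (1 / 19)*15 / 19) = 7503267852702135720375152301103221390625 / 11964904036264975450354644205693016576901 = 0.63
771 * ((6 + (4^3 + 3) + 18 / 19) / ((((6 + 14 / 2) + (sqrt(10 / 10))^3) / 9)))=9749295 / 266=36651.48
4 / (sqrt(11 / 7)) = 3.19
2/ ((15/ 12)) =8/ 5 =1.60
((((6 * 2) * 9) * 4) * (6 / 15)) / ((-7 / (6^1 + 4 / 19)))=-101952 / 665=-153.31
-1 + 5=4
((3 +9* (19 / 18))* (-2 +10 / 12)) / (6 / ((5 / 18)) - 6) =-875 / 936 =-0.93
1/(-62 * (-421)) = 1/26102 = 0.00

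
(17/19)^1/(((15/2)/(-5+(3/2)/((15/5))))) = -51/95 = -0.54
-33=-33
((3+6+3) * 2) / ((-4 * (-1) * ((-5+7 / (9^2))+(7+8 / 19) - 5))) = -4617 / 1918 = -2.41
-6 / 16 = -3 / 8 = -0.38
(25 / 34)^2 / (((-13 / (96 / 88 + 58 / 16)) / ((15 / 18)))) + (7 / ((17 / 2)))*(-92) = -602473451 / 7934784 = -75.93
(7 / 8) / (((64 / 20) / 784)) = 1715 / 8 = 214.38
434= 434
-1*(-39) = 39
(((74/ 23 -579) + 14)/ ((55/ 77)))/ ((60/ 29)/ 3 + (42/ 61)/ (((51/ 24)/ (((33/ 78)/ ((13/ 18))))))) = -459682134639/ 514017340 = -894.29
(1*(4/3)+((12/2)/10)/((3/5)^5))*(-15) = -3665/27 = -135.74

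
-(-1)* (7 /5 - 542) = -2703 /5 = -540.60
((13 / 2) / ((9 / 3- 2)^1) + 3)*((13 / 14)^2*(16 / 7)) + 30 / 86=19.07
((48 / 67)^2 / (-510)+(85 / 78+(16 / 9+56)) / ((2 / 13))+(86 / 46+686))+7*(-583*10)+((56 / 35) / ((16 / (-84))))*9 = -39815.09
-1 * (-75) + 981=1056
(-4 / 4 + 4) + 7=10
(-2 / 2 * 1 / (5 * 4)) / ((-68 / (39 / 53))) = 39 / 72080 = 0.00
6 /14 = 3 /7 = 0.43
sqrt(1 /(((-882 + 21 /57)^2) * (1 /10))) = 19 * sqrt(10) /16751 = 0.00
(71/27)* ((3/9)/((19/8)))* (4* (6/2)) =2272/513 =4.43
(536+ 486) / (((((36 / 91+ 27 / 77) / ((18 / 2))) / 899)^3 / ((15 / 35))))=319194513723251328162 / 571787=558240242823378.86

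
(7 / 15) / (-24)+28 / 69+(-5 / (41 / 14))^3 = -2619561721 / 570665880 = -4.59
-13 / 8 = -1.62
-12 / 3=-4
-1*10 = -10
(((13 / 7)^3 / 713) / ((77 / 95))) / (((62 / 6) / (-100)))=-62614500 / 583762333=-0.11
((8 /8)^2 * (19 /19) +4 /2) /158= 3 /158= 0.02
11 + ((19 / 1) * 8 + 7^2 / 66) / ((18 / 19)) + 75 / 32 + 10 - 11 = 1649627 / 9504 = 173.57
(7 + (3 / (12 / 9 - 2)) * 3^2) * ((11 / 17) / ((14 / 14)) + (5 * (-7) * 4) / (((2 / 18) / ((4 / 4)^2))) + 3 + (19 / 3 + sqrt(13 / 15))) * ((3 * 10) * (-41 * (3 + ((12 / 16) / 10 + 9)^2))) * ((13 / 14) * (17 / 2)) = -310914618901809 / 8960 + 82909264503 * sqrt(195) / 44800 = -34674449322.27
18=18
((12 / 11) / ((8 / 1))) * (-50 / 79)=-75 / 869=-0.09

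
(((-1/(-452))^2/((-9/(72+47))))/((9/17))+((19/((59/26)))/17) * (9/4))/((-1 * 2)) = -18391766507/33196539744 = -0.55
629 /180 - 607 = -108631 /180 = -603.51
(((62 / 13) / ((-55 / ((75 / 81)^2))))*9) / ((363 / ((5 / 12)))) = -0.00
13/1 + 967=980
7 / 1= 7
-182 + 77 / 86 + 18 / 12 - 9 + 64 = -5358 / 43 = -124.60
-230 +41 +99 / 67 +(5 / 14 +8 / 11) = -1923667 / 10318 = -186.44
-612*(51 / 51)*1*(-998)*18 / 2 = 5496984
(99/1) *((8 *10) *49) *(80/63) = 492800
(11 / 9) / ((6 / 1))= 11 / 54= 0.20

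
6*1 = 6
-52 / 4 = -13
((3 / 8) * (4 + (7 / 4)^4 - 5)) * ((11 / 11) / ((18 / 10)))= 3575 / 2048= 1.75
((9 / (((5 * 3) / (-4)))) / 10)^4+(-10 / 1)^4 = 3906251296 / 390625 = 10000.00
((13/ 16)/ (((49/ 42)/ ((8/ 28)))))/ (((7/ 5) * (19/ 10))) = 975/ 13034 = 0.07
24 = 24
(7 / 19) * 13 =91 / 19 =4.79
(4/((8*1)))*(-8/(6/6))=-4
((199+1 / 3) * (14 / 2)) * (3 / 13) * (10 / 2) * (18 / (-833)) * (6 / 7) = -24840 / 833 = -29.82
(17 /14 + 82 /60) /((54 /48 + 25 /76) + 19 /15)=41192 /43421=0.95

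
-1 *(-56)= 56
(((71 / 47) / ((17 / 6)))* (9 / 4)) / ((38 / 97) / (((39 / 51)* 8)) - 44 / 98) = -236899026 / 76017659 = -3.12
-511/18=-28.39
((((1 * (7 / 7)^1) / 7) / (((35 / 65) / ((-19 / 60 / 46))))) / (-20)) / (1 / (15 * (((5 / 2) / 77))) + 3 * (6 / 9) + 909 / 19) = 4693 / 2666968864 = 0.00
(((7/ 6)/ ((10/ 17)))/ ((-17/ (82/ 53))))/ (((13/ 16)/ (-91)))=16072/ 795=20.22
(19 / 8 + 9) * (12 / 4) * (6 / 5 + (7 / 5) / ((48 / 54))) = 30303 / 320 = 94.70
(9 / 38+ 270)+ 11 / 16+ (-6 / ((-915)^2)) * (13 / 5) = 114924472471 / 424194000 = 270.92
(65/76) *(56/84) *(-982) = -31915/57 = -559.91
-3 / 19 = -0.16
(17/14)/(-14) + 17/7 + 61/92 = 3.00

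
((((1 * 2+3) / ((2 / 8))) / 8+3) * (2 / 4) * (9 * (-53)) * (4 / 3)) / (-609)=583 / 203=2.87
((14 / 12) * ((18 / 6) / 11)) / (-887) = -7 / 19514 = -0.00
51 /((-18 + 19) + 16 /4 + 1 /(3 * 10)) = 1530 /151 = 10.13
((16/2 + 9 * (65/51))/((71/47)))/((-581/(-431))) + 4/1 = 9510135/701267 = 13.56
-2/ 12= -1/ 6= -0.17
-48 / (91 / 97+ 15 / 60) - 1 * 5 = -20929 / 461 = -45.40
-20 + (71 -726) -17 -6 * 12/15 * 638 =-18772/5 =-3754.40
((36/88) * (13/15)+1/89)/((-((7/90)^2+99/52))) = -18853965/98444324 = -0.19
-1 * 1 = -1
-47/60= -0.78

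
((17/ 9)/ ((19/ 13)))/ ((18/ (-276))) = -10166/ 513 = -19.82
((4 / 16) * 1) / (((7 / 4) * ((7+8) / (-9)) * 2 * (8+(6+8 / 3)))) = -9 / 3500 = -0.00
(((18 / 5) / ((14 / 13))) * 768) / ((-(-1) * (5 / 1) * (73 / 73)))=89856 / 175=513.46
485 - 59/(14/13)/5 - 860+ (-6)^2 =-24497/70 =-349.96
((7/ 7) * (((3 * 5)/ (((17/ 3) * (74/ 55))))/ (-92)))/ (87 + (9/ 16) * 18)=-825/ 3746953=-0.00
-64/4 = -16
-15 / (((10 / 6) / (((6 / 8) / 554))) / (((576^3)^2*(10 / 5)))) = -246512345193381888 / 277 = -889936264236035.70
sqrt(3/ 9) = sqrt(3)/ 3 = 0.58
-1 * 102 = -102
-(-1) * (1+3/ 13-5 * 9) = -43.77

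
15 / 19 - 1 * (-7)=7.79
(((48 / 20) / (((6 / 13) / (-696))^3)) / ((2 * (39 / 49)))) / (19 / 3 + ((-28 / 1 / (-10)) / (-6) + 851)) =-77554678656 / 12853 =-6033974.84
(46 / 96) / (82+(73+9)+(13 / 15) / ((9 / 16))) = 1035 / 357568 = 0.00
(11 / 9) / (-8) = -11 / 72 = -0.15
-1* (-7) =7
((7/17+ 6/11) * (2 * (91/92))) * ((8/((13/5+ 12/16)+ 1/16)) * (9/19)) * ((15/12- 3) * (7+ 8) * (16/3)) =-294.39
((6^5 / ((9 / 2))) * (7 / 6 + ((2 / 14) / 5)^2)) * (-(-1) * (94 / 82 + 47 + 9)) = 5790321504 / 50225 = 115287.64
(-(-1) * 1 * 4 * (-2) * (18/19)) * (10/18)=-80/19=-4.21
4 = 4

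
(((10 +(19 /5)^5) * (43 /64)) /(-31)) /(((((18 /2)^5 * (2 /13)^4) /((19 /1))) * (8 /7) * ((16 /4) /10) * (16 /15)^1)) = -136517095266097 /6664716288000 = -20.48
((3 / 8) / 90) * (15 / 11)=1 / 176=0.01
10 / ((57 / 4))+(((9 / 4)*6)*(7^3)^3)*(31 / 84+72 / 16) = 1209553251737 / 456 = 2652529060.83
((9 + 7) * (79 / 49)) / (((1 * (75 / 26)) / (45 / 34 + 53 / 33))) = 54011984 / 2061675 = 26.20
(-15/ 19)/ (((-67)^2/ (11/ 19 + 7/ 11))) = -0.00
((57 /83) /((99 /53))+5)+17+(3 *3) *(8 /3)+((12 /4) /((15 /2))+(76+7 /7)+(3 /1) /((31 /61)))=55051123 /424545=129.67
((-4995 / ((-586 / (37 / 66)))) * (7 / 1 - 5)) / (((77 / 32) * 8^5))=61605 / 508254208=0.00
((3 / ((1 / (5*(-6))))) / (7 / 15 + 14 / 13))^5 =-1664890227109687500000 / 2470770901501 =-673834318.71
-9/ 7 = -1.29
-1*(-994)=994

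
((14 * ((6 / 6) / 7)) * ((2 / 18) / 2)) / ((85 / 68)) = 4 / 45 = 0.09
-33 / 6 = -11 / 2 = -5.50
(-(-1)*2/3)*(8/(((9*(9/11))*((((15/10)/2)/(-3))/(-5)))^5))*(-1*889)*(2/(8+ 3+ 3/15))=-125141.33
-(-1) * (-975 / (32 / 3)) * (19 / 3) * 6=-55575 / 16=-3473.44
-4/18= -0.22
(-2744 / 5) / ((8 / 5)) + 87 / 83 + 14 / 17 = -481332 / 1411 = -341.13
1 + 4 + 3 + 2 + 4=14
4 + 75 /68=347 /68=5.10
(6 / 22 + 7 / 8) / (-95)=-101 / 8360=-0.01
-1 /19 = -0.05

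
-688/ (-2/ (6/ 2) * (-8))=-129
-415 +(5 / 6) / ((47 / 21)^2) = -414.83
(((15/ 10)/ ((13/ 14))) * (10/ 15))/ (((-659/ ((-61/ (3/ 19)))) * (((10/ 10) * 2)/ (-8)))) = -64904/ 25701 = -2.53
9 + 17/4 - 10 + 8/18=133/36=3.69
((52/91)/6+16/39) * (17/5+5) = 276/65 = 4.25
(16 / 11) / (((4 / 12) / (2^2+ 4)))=384 / 11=34.91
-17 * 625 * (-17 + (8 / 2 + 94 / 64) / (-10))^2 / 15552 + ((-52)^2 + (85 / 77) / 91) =1113053257692521 / 446352850944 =2493.66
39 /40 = 0.98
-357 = -357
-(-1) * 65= 65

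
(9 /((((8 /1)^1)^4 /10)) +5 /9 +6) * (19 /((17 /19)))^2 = 15799727077 /5326848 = 2966.06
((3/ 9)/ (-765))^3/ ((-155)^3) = 1/ 45013539546703125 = 0.00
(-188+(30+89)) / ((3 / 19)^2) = -8303 / 3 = -2767.67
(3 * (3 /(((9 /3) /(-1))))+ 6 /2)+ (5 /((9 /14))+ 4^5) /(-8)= -4643 /36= -128.97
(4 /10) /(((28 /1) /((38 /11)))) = 19 /385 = 0.05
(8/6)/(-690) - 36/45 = -166/207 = -0.80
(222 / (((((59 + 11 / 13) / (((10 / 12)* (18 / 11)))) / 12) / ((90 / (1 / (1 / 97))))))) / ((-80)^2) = 116883 / 13282016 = 0.01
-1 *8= -8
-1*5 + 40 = 35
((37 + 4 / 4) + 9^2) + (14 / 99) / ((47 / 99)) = 5607 / 47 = 119.30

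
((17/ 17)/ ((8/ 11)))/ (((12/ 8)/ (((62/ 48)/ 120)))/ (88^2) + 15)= 41261/ 450660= 0.09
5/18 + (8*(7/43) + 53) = 42245/774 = 54.58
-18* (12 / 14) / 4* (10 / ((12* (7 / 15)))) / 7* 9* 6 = -53.13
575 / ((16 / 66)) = 2371.88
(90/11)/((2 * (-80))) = -9/176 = -0.05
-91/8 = -11.38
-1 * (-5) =5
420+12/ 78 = 5462/ 13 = 420.15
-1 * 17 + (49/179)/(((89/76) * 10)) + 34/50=-6490538/398275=-16.30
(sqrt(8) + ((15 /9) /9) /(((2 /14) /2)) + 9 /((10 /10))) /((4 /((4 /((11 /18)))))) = 36 * sqrt(2) /11 + 626 /33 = 23.60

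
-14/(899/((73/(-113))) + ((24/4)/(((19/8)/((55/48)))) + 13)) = 19418/1908107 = 0.01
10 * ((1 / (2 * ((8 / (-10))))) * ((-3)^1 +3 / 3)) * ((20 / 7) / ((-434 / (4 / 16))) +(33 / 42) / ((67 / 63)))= 9.21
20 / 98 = 0.20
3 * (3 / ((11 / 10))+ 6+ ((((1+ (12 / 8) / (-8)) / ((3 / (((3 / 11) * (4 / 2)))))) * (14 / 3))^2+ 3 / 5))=853997 / 29040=29.41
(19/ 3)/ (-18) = -0.35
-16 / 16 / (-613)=1 / 613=0.00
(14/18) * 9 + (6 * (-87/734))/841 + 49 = 595999/10643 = 56.00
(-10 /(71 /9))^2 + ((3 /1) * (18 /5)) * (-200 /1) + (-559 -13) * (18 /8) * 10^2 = -659657160 /5041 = -130858.39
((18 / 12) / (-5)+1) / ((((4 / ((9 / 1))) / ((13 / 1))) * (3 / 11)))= 3003 / 40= 75.08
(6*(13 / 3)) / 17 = 26 / 17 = 1.53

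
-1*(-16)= 16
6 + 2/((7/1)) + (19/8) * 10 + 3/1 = 925/28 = 33.04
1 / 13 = 0.08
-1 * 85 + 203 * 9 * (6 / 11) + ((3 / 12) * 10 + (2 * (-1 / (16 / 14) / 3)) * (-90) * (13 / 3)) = 12557 / 11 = 1141.55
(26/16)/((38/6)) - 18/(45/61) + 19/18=-157921/6840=-23.09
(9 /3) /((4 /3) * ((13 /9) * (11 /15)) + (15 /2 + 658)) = 2430 /540199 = 0.00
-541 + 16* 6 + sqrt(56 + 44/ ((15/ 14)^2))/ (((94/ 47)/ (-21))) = -445 - 7* sqrt(5306)/ 5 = -546.98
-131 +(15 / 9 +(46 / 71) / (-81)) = -743842 / 5751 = -129.34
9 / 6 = 3 / 2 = 1.50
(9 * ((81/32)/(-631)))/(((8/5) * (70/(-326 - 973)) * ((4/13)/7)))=12310623/1292288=9.53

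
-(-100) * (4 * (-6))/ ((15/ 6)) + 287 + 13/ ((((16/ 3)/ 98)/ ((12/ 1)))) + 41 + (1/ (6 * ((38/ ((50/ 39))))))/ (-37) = 2234.50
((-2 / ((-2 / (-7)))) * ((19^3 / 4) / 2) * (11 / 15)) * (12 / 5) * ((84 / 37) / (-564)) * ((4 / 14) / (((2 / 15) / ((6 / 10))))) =4753287 / 86950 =54.67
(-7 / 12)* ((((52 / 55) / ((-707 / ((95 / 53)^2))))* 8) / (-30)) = -18772 / 28087191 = -0.00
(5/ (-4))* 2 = -5/ 2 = -2.50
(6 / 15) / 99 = 2 / 495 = 0.00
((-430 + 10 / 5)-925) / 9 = -451 / 3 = -150.33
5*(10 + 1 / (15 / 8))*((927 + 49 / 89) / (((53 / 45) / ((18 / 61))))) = 12239.19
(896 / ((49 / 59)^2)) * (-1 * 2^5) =-14258176 / 343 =-41569.03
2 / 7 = 0.29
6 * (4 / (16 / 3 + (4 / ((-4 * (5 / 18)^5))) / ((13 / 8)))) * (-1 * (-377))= -137840625 / 5587454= -24.67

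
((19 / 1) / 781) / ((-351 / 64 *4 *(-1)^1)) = 0.00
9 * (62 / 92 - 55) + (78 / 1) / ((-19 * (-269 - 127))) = -7050779 / 14421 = -488.92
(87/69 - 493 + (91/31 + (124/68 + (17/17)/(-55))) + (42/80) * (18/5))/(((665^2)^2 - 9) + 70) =-6467997461/2607460377791506600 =-0.00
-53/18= -2.94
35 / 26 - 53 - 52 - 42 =-3787 / 26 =-145.65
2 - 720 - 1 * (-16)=-702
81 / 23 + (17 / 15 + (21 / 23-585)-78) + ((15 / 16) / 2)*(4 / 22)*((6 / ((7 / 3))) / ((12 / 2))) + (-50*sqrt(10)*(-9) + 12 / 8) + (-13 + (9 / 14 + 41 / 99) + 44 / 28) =-849570289 / 1275120 + 450*sqrt(10) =756.76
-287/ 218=-1.32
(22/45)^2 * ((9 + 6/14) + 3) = 14036/4725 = 2.97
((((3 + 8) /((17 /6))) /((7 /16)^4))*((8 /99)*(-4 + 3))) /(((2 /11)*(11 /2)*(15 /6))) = -3.43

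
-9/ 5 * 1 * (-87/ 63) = 2.49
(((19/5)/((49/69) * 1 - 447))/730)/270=-437/10115829000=-0.00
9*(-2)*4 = -72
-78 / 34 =-39 / 17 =-2.29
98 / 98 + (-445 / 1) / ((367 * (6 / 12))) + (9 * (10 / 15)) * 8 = 46.57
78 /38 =2.05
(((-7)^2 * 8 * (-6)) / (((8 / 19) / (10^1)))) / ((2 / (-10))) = 279300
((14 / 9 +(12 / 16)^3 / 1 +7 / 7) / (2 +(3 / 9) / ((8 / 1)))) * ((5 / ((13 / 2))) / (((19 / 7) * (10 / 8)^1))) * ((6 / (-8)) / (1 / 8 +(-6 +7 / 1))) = -490 / 2223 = -0.22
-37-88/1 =-125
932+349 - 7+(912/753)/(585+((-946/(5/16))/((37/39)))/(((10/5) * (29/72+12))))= 1274.00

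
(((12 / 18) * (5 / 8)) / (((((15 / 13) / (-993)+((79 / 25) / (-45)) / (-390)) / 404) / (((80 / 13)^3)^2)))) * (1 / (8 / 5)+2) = -1294020403200000000000 / 52946753093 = -24440033195.75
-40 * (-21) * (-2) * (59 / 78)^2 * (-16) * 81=210530880 / 169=1245744.85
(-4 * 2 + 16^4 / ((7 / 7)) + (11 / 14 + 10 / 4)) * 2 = 917438 / 7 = 131062.57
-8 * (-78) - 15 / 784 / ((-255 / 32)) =519794 / 833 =624.00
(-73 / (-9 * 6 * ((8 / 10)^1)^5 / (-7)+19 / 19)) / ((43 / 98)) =-47.16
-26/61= -0.43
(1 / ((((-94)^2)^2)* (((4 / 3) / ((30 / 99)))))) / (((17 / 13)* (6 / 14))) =455 / 87600033312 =0.00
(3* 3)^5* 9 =531441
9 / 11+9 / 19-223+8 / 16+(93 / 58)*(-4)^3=-3925453 / 12122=-323.83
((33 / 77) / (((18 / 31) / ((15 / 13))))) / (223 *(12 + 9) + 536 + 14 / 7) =155 / 950222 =0.00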